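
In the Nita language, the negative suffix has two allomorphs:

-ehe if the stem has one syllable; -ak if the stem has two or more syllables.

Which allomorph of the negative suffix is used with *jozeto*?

-ak

With 3 syllables, *jozeto* takes -ak.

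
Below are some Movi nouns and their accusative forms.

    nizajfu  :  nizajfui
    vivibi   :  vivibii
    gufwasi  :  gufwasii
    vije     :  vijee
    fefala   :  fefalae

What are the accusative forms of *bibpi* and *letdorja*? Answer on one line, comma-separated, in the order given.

bibpii, letdorjae

The pattern is height harmony: -i when the last vowel of the stem is a high vowel (*nizajfu*, *vivibi*, *gufwasi*); -e when the last vowel of the stem is a non-high vowel (*vije*, *fefala*).
The last vowel of *bibpi* is /i/, which is a high vowel, so the suffix is -i, giving *bibpii*.
The last vowel of *letdorja* is /a/, which is a non-high vowel, so the suffix is -e, giving *letdorjae*.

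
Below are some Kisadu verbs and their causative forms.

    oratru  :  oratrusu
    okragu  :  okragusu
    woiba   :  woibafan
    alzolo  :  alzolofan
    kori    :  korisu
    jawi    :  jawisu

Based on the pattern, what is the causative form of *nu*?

The pattern is height harmony: -su when the last vowel of the stem is a high vowel (*oratru*, *okragu*, *kori*, *jawi*); -fan when the last vowel of the stem is a non-high vowel (*woiba*, *alzolo*).
*nu* — last vowel /u/ (a high vowel) → -su → *nusu*.

nusu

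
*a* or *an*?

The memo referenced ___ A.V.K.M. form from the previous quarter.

The indefinite article is chosen by the initial *sound* of the following word, not its spelling.
The initialism *A.V.K.M.* is read letter by letter; the first letter, A, is pronounced /eɪ/, which begins with a vowel sound.
So the article is *an*: The memo referenced an A.V.K.M. form from the previous quarter.

an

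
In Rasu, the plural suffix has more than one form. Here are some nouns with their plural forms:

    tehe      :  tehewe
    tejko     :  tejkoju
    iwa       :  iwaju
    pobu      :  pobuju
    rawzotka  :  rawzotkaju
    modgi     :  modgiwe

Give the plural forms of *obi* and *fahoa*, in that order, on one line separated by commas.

obiwe, fahoaju

The alternation tracks the last vowel of the stem — -we when the last vowel of the stem is a front vowel (*tehe*, *modgi*); -ju when the last vowel of the stem is a back vowel (*tejko*, *iwa*, *pobu*, *rawzotka*).
Since the last vowel of *obi* is /i/ (a front vowel), it takes -we, giving *obiwe*.
*fahoa* — last vowel /a/ (a back vowel) → -ju → *fahoaju*.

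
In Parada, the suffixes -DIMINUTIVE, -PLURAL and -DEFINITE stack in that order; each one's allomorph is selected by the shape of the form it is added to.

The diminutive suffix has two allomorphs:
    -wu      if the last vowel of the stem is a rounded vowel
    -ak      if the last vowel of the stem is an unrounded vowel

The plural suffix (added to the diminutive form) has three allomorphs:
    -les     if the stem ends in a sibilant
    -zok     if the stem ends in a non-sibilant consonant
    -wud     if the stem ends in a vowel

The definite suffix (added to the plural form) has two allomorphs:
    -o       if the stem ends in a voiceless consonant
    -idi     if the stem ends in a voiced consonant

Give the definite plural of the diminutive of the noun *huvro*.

huvrowuwudidi

*huvro* — last vowel /o/ (a rounded vowel) → -wu → *huvrowu*.
The diminutive form *huvrowu* — final sound /u/ (a vowel) → -wud → *huvrowuwud*.
The final consonant of the plural form *huvrowuwud* is /d/, which is voiced, so the definite suffix is -idi, giving *huvrowuwudidi*.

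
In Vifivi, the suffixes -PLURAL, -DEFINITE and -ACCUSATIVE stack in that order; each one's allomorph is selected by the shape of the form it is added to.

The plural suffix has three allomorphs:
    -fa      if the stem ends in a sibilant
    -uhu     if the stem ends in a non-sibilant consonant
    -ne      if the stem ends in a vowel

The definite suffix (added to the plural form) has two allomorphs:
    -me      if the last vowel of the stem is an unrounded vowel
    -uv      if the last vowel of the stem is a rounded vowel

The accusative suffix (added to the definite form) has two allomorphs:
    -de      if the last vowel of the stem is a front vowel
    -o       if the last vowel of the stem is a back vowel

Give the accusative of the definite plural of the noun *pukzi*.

Since the final sound of *pukzi* is /i/ (a vowel), it takes -ne, giving *pukzine*.
The plural form *pukzine* — last vowel /e/ (an unrounded vowel) → -me → *pukzineme*.
The definite form *pukzineme*: last vowel = /e/, a front vowel → -de → *pukzinemede*.

pukzinemede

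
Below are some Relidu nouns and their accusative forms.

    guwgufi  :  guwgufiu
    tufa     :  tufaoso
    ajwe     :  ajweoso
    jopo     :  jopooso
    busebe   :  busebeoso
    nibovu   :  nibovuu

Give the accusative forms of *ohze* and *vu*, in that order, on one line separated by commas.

ohzeoso, vuu

The suffix is conditioned by the last vowel: -u when the last vowel of the stem is a high vowel (*guwgufi*, *nibovu*); -oso when the last vowel of the stem is a non-high vowel (*tufa*, *ajwe*, *jopo*, *busebe*).
*ohze*: last vowel = /e/, a non-high vowel → -oso → *ohzeoso*.
*vu* — last vowel /u/ (a high vowel) → -u → *vuu*.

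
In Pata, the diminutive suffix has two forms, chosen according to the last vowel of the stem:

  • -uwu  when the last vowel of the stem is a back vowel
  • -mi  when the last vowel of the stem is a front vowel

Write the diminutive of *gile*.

gilemi

The last vowel of *gile* is /e/, which is a front vowel, so the suffix is -mi, giving *gilemi*.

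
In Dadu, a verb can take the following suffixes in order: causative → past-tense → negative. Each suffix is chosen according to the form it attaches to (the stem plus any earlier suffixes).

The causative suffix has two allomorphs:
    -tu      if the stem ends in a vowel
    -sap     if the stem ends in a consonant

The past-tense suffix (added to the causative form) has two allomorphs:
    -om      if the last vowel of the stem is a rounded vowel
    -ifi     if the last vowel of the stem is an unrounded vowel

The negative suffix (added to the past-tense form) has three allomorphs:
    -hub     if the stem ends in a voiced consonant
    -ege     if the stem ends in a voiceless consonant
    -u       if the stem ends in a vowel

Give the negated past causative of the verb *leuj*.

*leuj*: final sound = /j/, a consonant → -sap → *leujsap*.
Since the last vowel of the causative form *leujsap* is /a/ (an unrounded vowel), it takes -ifi, giving *leujsapifi*.
Since the final sound of the past-tense form *leujsapifi* is /i/ (a vowel), it takes -u, giving *leujsapifiu*.

leujsapifiu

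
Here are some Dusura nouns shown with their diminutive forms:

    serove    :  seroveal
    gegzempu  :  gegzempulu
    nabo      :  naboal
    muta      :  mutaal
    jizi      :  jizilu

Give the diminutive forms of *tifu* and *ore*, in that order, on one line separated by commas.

tifulu, oreal

The alternation tracks the last vowel of the stem — -lu when the last vowel of the stem is a high vowel (*gegzempu*, *jizi*); -al when the last vowel of the stem is a non-high vowel (*serove*, *nabo*, *muta*).
*tifu* — last vowel /u/ (a high vowel) → -lu → *tifulu*.
The last vowel of *ore* is /e/, which is a non-high vowel, so the suffix is -al, giving *oreal*.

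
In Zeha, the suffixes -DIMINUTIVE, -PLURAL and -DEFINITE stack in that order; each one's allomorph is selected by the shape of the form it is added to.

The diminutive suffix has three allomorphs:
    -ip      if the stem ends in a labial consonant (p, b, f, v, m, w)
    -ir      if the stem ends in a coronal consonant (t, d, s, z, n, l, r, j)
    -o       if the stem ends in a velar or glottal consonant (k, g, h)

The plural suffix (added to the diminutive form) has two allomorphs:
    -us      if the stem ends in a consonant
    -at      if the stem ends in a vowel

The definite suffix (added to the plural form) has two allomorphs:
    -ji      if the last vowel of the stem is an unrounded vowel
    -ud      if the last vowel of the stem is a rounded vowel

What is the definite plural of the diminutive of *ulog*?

ulogoatji

*ulog*: final consonant = /g/, velar/glottal → -o → *ulogo*.
The diminutive form *ulogo* — final sound /o/ (a vowel) → -at → *ulogoat*.
The last vowel of the plural form *ulogoat* is /a/, which is an unrounded vowel, so the definite suffix is -ji, giving *ulogoatji*.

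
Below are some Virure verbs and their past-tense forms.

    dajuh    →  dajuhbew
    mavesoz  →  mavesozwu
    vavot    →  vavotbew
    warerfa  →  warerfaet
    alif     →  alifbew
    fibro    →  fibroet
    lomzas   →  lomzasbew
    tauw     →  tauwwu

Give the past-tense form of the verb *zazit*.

The suffix is conditioned by the final sound: -bew when the stem ends in a voiceless consonant (*dajuh*, *vavot*, *alif*, *lomzas*); -wu when the stem ends in a voiced consonant (*mavesoz*, *tauw*); -et when the stem ends in a vowel (*warerfa*, *fibro*).
*zazit*: final sound = /t/, a voiceless consonant → -bew → *zazitbew*.

zazitbew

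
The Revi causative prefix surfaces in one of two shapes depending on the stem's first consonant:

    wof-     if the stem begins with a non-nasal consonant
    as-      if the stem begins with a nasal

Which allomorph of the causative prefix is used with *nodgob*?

as-

*nodgob* — first consonant /n/ (a nasal) → as-.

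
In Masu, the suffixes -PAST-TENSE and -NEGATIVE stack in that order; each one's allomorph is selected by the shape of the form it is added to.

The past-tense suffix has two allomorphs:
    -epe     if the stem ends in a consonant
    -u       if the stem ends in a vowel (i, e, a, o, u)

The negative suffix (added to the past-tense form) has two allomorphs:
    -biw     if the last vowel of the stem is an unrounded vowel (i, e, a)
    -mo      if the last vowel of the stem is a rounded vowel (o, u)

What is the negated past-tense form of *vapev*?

*vapev*: final sound = /v/, a consonant → -epe → *vapevepe*.
The past-tense form *vapevepe*: last vowel = /e/, an unrounded vowel → -biw → *vapevepebiw*.

vapevepebiw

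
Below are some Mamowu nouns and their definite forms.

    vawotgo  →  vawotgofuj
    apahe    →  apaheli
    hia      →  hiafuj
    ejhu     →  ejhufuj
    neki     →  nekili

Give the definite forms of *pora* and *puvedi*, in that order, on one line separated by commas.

The pattern is front/back vowel harmony: -li when the last vowel of the stem is a front vowel (*apahe*, *neki*); -fuj when the last vowel of the stem is a back vowel (*vawotgo*, *hia*, *ejhu*).
*pora*: last vowel = /a/, a back vowel → -fuj → *porafuj*.
*puvedi*: last vowel = /i/, a front vowel → -li → *puvedili*.

porafuj, puvedili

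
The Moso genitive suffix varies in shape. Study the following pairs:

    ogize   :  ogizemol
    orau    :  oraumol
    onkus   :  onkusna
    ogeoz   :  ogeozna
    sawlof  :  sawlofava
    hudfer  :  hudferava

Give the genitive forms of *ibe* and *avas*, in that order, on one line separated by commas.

ibemol, avasna

The suffix is conditioned by the final sound: -na when the stem ends in a sibilant (*onkus*, *ogeoz*); -ava when the stem ends in a non-sibilant consonant (*sawlof*, *hudfer*); -mol when the stem ends in a vowel (*ogize*, *orau*).
Since the final sound of *ibe* is /e/ (a vowel), it takes -mol, giving *ibemol*.
*avas* — final sound /s/ (a sibilant) → -na → *avasna*.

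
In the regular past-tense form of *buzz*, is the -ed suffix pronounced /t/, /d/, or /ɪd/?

/d/

The stem *buzz* ends in a voiced sound other than /d/.
The -ed suffix is realized as /ɪd/ after /t, d/; as /t/ after other voiceless consonants; and as /d/ after other voiced sounds.
So -ed on *buzz* is pronounced /d/.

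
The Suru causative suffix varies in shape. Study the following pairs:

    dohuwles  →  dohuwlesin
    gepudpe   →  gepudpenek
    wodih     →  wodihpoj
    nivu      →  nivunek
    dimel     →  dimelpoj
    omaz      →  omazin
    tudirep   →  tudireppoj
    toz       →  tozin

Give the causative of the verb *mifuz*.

mifuzin

Looking at the final sound of each stem: -in when the stem ends in a sibilant (*dohuwles*, *omaz*, *toz*); -poj when the stem ends in a non-sibilant consonant (*wodih*, *dimel*, *tudirep*); -nek when the stem ends in a vowel (*gepudpe*, *nivu*).
*mifuz*: final sound = /z/, a sibilant → -in → *mifuzin*.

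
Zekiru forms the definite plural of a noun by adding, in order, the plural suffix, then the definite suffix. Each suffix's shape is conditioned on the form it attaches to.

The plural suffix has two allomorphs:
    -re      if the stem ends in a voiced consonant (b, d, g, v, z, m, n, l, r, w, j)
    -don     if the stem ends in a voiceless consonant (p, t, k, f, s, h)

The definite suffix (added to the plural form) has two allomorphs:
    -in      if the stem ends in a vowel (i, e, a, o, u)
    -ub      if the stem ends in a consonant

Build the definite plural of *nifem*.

nifemrein

The final consonant of *nifem* is /m/, which is voiced, so the plural suffix is -re, giving *nifemre*.
The plural form *nifemre*: final sound = /e/, a vowel → -in → *nifemrein*.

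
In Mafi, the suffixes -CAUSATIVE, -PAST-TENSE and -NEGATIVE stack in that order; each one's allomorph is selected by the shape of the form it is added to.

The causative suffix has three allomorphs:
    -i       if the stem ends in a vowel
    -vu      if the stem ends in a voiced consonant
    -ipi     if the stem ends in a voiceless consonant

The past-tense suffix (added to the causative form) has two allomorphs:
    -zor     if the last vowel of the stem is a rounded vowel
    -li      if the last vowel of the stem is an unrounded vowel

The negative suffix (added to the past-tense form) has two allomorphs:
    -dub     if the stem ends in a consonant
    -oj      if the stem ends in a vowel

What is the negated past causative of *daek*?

daekipilioj

*daek* — final sound /k/ (a voiceless consonant) → -ipi → *daekipi*.
The last vowel of the causative form *daekipi* is /i/, which is an unrounded vowel, so the past-tense suffix is -li, giving *daekipili*.
The final sound of the past-tense form *daekipili* is /i/, which is a vowel, so the negative suffix is -oj, giving *daekipilioj*.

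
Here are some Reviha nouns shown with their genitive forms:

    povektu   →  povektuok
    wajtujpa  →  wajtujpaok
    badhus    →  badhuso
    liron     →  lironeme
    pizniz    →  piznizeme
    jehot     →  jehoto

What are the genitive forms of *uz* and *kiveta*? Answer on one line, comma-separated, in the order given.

uzeme, kivetaok

The alternation tracks the final sound of the stem — -o when the stem ends in a voiceless consonant (*badhus*, *jehot*); -eme when the stem ends in a voiced consonant (*liron*, *pizniz*); -ok when the stem ends in a vowel (*povektu*, *wajtujpa*).
*uz*: final sound = /z/, a voiced consonant → -eme → *uzeme*.
*kiveta*: final sound = /a/, a vowel → -ok → *kivetaok*.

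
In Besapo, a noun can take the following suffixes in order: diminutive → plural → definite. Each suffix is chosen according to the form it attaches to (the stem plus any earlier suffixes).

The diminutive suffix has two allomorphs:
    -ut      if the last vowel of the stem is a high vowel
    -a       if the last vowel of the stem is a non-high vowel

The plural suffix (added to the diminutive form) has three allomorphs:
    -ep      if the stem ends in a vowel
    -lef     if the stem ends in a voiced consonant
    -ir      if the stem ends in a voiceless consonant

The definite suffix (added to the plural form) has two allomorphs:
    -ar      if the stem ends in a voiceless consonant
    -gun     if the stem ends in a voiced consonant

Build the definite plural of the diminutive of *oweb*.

owebaepar

Since the last vowel of *oweb* is /e/ (a non-high vowel), it takes -a, giving *oweba*.
The final sound of the diminutive form *oweba* is /a/, which is a vowel, so the plural suffix is -ep, giving *owebaep*.
The final consonant of the plural form *owebaep* is /p/, which is voiceless, so the definite suffix is -ar, giving *owebaepar*.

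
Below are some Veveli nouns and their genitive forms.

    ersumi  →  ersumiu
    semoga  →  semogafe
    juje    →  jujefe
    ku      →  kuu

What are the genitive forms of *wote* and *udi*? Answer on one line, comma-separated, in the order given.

wotefe, udiu

The suffix is conditioned by the last vowel: -u when the last vowel of the stem is a high vowel (*ersumi*, *ku*); -fe when the last vowel of the stem is a non-high vowel (*semoga*, *juje*).
*wote*: last vowel = /e/, a non-high vowel → -fe → *wotefe*.
*udi* — last vowel /i/ (a high vowel) → -u → *udiu*.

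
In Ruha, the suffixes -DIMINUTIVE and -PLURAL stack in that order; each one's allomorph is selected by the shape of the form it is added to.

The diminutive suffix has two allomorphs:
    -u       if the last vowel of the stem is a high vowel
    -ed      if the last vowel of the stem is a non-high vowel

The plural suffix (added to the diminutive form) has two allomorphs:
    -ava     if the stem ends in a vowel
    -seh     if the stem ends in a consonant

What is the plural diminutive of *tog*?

*tog*: last vowel = /o/, a non-high vowel → -ed → *toged*.
The diminutive form *toged* — final sound /d/ (a consonant) → -seh → *togedseh*.

togedseh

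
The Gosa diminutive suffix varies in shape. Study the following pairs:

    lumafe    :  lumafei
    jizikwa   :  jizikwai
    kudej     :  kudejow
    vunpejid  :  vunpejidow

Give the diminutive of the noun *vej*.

Looking at the final sound of each stem: -ow when the stem ends in a consonant (*kudej*, *vunpejid*); -i when the stem ends in a vowel (*lumafe*, *jizikwa*).
Since the final sound of *vej* is /j/ (a consonant), it takes -ow, giving *vejow*.

vejow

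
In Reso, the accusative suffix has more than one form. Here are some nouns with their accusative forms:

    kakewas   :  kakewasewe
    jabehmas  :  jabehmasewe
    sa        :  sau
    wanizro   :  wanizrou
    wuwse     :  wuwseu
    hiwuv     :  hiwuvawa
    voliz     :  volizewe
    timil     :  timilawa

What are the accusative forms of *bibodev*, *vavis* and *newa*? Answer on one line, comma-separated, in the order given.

The pattern is sibilance of the final sound: -ewe when the stem ends in a sibilant (*kakewas*, *jabehmas*, *voliz*); -awa when the stem ends in a non-sibilant consonant (*hiwuv*, *timil*); -u when the stem ends in a vowel (*sa*, *wanizro*, *wuwse*).
*bibodev* — final sound /v/ (a non-sibilant consonant) → -awa → *bibodevawa*.
*vavis*: final sound = /s/, a sibilant → -ewe → *vavisewe*.
Since the final sound of *newa* is /a/ (a vowel), it takes -u, giving *newau*.

bibodevawa, vavisewe, newau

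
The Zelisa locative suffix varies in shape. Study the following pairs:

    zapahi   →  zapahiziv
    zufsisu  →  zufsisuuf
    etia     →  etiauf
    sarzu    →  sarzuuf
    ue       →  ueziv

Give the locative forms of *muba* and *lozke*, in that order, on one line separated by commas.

mubauf, lozkeziv

The alternation tracks the last vowel of the stem — -ziv when the last vowel of the stem is a front vowel (*zapahi*, *ue*); -uf when the last vowel of the stem is a back vowel (*zufsisu*, *etia*, *sarzu*).
*muba* — last vowel /a/ (a back vowel) → -uf → *mubauf*.
*lozke*: last vowel = /e/, a front vowel → -ziv → *lozkeziv*.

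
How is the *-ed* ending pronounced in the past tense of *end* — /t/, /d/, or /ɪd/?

/ɪd/

The stem *end* ends in /t/ or /d/.
The -ed suffix is realized as /ɪd/ after /t, d/; as /t/ after other voiceless consonants; and as /d/ after other voiced sounds.
So -ed on *end* is pronounced /ɪd/.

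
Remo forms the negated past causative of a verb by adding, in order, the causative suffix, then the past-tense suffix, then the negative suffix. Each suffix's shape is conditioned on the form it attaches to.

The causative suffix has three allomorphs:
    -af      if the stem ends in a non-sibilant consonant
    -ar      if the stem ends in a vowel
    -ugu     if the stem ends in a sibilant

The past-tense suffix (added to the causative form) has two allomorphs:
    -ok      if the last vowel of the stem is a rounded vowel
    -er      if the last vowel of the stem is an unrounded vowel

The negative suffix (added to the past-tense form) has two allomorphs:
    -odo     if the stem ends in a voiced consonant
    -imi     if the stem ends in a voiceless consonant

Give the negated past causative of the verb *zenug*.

Since the final sound of *zenug* is /g/ (a non-sibilant consonant), it takes -af, giving *zenugaf*.
The causative form *zenugaf*: last vowel = /a/, an unrounded vowel → -er → *zenugafer*.
Since the final consonant of the past-tense form *zenugafer* is /r/ (voiced), it takes -odo, giving *zenugaferodo*.

zenugaferodo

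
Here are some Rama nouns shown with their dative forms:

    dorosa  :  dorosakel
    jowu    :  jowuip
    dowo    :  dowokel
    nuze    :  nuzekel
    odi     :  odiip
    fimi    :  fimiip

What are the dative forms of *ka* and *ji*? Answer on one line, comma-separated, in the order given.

The suffix is conditioned by the last vowel: -ip when the last vowel of the stem is a high vowel (*jowu*, *odi*, *fimi*); -kel when the last vowel of the stem is a non-high vowel (*dorosa*, *dowo*, *nuze*).
The last vowel of *ka* is /a/, which is a non-high vowel, so the suffix is -kel, giving *kakel*.
*ji*: last vowel = /i/, a high vowel → -ip → *jiip*.

kakel, jiip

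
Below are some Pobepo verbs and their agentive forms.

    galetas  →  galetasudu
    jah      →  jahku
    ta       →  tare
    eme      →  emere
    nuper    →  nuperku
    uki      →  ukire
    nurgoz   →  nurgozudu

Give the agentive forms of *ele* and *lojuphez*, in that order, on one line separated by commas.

The alternation tracks the final sound of the stem — -udu when the stem ends in a sibilant (*galetas*, *nurgoz*); -ku when the stem ends in a non-sibilant consonant (*jah*, *nuper*); -re when the stem ends in a vowel (*ta*, *eme*, *uki*).
Since the final sound of *ele* is /e/ (a vowel), it takes -re, giving *elere*.
The final sound of *lojuphez* is /z/, which is a sibilant, so the suffix is -udu, giving *lojuphezudu*.

elere, lojuphezudu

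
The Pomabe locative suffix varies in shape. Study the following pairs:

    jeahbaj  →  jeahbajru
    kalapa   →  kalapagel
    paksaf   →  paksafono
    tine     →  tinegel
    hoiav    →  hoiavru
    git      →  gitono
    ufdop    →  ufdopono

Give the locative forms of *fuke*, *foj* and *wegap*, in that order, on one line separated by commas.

The pattern is voicing of the final sound: -ono when the stem ends in a voiceless consonant (*paksaf*, *git*, *ufdop*); -ru when the stem ends in a voiced consonant (*jeahbaj*, *hoiav*); -gel when the stem ends in a vowel (*kalapa*, *tine*).
*fuke* — final sound /e/ (a vowel) → -gel → *fukegel*.
The final sound of *foj* is /j/, which is a voiced consonant, so the suffix is -ru, giving *fojru*.
The final sound of *wegap* is /p/, which is a voiceless consonant, so the suffix is -ono, giving *wegapono*.

fukegel, fojru, wegapono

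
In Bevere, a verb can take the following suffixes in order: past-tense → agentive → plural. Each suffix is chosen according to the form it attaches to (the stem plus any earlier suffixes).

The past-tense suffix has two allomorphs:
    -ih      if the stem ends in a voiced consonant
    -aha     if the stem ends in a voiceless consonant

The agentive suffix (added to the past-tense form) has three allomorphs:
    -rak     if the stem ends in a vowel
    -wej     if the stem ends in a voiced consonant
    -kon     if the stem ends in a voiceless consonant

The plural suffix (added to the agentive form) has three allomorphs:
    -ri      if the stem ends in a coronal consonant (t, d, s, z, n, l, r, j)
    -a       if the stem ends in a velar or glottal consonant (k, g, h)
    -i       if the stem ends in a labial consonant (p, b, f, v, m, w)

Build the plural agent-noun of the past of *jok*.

jokaharaka

The final consonant of *jok* is /k/, which is voiceless, so the past-tense suffix is -aha, giving *jokaha*.
The final sound of the past-tense form *jokaha* is /a/, which is a vowel, so the agentive suffix is -rak, giving *jokaharak*.
Since the final consonant of the agentive form *jokaharak* is /k/ (velar/glottal), it takes -a, giving *jokaharaka*.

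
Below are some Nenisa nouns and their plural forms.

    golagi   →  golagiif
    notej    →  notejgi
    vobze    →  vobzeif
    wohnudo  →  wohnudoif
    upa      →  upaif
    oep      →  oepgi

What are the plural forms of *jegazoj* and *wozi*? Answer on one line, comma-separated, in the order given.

The suffix is conditioned by the final sound: -gi when the stem ends in a consonant (*notej*, *oep*); -if when the stem ends in a vowel (*golagi*, *vobze*, *wohnudo*, *upa*).
The final sound of *jegazoj* is /j/, which is a consonant, so the suffix is -gi, giving *jegazojgi*.
*wozi* — final sound /i/ (a vowel) → -if → *woziif*.

jegazojgi, woziif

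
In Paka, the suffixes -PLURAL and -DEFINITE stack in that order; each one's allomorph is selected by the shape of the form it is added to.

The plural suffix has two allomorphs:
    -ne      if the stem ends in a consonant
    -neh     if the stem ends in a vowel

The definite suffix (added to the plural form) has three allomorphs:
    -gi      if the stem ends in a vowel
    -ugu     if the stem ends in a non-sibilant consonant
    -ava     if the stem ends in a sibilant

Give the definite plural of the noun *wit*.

The final sound of *wit* is /t/, which is a consonant, so the plural suffix is -ne, giving *witne*.
The plural form *witne* — final sound /e/ (a vowel) → -gi → *witnegi*.

witnegi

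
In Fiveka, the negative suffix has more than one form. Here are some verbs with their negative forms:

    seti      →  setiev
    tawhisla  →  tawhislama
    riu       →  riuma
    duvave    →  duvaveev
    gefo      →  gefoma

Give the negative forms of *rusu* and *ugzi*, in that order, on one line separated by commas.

Looking at the last vowel of each stem: -ev when the last vowel of the stem is a front vowel (*seti*, *duvave*); -ma when the last vowel of the stem is a back vowel (*tawhisla*, *riu*, *gefo*).
*rusu* — last vowel /u/ (a back vowel) → -ma → *rusuma*.
The last vowel of *ugzi* is /i/, which is a front vowel, so the suffix is -ev, giving *ugziev*.

rusuma, ugziev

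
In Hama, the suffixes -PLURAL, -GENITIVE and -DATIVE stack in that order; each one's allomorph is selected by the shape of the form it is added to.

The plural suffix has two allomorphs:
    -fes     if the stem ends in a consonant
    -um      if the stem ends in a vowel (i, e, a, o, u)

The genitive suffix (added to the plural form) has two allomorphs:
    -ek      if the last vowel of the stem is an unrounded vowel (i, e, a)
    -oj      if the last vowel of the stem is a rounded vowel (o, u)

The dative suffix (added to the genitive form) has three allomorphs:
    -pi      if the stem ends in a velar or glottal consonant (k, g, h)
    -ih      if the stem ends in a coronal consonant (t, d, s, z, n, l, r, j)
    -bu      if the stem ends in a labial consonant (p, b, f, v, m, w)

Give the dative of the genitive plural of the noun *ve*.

*ve* — final sound /e/ (a vowel) → -um → *veum*.
The plural form *veum*: last vowel = /u/, a rounded vowel → -oj → *veumoj*.
The genitive form *veumoj*: final consonant = /j/, coronal → -ih → *veumojih*.

veumojih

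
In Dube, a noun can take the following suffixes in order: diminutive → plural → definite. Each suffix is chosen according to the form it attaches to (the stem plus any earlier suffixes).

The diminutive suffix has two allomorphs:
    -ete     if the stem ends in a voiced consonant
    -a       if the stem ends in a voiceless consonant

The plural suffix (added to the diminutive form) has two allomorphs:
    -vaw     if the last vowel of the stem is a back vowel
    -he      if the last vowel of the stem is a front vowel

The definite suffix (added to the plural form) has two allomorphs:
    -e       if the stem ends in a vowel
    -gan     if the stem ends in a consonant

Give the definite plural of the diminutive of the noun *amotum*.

*amotum*: final consonant = /m/, voiced → -ete → *amotumete*.
The last vowel of the diminutive form *amotumete* is /e/, which is a front vowel, so the plural suffix is -he, giving *amotumetehe*.
The final sound of the plural form *amotumetehe* is /e/, which is a vowel, so the definite suffix is -e, giving *amotumetehee*.

amotumetehee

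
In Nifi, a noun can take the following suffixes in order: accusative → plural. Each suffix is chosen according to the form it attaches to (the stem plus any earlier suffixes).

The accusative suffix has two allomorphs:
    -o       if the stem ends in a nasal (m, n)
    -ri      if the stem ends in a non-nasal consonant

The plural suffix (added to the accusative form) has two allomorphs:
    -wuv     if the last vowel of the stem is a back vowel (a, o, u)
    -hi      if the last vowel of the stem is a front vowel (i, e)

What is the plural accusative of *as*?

asrihi

*as*: final consonant = /s/, non-nasal → -ri → *asri*.
The accusative form *asri*: last vowel = /i/, a front vowel → -hi → *asrihi*.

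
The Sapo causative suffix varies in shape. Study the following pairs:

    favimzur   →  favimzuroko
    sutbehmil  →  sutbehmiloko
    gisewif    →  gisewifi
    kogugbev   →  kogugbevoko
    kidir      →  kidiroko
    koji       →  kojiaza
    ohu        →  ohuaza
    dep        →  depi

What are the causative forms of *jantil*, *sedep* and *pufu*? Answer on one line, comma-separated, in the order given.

jantiloko, sedepi, pufuaza

The pattern is voicing of the final sound: -i when the stem ends in a voiceless consonant (*gisewif*, *dep*); -oko when the stem ends in a voiced consonant (*favimzur*, *sutbehmil*, *kogugbev*, *kidir*); -aza when the stem ends in a vowel (*koji*, *ohu*).
Since the final sound of *jantil* is /l/ (a voiced consonant), it takes -oko, giving *jantiloko*.
*sedep* — final sound /p/ (a voiceless consonant) → -i → *sedepi*.
Since the final sound of *pufu* is /u/ (a vowel), it takes -aza, giving *pufuaza*.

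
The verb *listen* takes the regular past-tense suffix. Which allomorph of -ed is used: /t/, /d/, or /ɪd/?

/d/

The stem *listen* ends in a voiced sound other than /d/.
The -ed suffix is realized as /ɪd/ after /t, d/; as /t/ after other voiceless consonants; and as /d/ after other voiced sounds.
So -ed on *listen* is pronounced /d/.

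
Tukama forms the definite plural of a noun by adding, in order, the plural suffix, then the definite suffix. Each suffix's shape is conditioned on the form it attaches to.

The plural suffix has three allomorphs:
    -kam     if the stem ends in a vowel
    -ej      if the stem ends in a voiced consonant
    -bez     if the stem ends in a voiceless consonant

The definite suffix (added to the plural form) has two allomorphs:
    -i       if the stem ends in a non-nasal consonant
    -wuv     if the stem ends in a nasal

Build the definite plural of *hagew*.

The final sound of *hagew* is /w/, which is a voiced consonant, so the plural suffix is -ej, giving *hagewej*.
The plural form *hagewej*: final consonant = /j/, non-nasal → -i → *hageweji*.

hageweji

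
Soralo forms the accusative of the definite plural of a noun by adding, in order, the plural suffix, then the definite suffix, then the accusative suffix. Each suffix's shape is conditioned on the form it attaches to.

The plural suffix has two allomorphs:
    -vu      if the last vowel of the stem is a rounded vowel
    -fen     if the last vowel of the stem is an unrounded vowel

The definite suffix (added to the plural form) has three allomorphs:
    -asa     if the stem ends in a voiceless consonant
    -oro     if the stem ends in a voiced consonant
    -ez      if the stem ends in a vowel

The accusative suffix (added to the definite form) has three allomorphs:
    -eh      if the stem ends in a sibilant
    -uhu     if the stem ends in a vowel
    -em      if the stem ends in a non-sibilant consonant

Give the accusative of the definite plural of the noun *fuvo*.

fuvovuezeh

The last vowel of *fuvo* is /o/, which is a rounded vowel, so the plural suffix is -vu, giving *fuvovu*.
Since the final sound of the plural form *fuvovu* is /u/ (a vowel), it takes -ez, giving *fuvovuez*.
The definite form *fuvovuez*: final sound = /z/, a sibilant → -eh → *fuvovuezeh*.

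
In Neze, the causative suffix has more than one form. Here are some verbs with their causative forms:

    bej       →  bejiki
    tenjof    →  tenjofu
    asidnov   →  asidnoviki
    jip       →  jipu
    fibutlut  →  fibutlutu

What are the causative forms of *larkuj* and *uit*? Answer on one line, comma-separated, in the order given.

larkujiki, uitu

The pattern is voicing of the final consonant: -u when the stem ends in a voiceless consonant (*tenjof*, *jip*, *fibutlut*); -iki when the stem ends in a voiced consonant (*bej*, *asidnov*).
*larkuj*: final consonant = /j/, voiced → -iki → *larkujiki*.
The final consonant of *uit* is /t/, which is voiceless, so the suffix is -u, giving *uitu*.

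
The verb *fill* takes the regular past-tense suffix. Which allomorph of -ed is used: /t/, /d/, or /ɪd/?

/d/

The stem *fill* ends in a voiced sound other than /d/.
The -ed suffix is realized as /ɪd/ after /t, d/; as /t/ after other voiceless consonants; and as /d/ after other voiced sounds.
So -ed on *fill* is pronounced /d/.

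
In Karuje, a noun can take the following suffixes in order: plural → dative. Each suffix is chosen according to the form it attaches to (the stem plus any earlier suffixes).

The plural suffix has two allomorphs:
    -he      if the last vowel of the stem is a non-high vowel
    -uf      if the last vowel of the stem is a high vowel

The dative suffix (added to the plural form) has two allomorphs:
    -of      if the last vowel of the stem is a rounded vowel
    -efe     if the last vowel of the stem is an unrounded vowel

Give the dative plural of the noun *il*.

Since the last vowel of *il* is /i/ (a high vowel), it takes -uf, giving *iluf*.
The plural form *iluf*: last vowel = /u/, a rounded vowel → -of → *ilufof*.

ilufof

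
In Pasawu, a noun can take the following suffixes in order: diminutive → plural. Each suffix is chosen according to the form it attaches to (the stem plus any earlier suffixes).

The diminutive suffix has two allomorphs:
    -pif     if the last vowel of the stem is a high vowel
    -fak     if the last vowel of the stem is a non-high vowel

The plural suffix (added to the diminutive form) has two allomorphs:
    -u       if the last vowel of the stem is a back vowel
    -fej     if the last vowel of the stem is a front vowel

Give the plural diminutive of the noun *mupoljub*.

mupoljubpiffej

*mupoljub* — last vowel /u/ (a high vowel) → -pif → *mupoljubpif*.
Since the last vowel of the diminutive form *mupoljubpif* is /i/ (a front vowel), it takes -fej, giving *mupoljubpiffej*.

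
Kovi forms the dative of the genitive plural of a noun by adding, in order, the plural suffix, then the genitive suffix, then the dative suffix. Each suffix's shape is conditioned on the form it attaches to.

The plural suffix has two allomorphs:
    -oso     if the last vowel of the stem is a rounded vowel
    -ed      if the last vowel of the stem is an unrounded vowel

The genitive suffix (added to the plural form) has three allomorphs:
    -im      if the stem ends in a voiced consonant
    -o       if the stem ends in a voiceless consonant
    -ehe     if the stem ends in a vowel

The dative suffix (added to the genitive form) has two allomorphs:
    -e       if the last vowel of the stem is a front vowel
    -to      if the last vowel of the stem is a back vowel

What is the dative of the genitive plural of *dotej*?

dotejedime

*dotej*: last vowel = /e/, an unrounded vowel → -ed → *dotejed*.
The plural form *dotejed*: final sound = /d/, a voiced consonant → -im → *dotejedim*.
The genitive form *dotejedim* — last vowel /i/ (a front vowel) → -e → *dotejedime*.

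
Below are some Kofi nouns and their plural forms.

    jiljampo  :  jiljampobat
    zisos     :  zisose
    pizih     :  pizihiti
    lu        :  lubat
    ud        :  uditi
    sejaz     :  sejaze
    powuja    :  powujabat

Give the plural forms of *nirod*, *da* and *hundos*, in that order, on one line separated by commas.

The pattern is sibilance of the final sound: -e when the stem ends in a sibilant (*zisos*, *sejaz*); -iti when the stem ends in a non-sibilant consonant (*pizih*, *ud*); -bat when the stem ends in a vowel (*jiljampo*, *lu*, *powuja*).
*nirod* — final sound /d/ (a non-sibilant consonant) → -iti → *niroditi*.
*da*: final sound = /a/, a vowel → -bat → *dabat*.
The final sound of *hundos* is /s/, which is a sibilant, so the suffix is -e, giving *hundose*.

niroditi, dabat, hundose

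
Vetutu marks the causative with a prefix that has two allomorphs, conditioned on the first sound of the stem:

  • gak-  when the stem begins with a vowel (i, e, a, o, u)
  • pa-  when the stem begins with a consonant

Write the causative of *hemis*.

The first sound of *hemis* is /h/, which is a consonant, so the prefix is pa-, giving *pahemis*.

pahemis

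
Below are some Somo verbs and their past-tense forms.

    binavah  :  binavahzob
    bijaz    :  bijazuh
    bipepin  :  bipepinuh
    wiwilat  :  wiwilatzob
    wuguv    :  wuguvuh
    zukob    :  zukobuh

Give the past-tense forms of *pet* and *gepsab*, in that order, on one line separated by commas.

The suffix is conditioned by the final consonant: -zob when the stem ends in a voiceless consonant (*binavah*, *wiwilat*); -uh when the stem ends in a voiced consonant (*bijaz*, *bipepin*, *wuguv*, *zukob*).
The final consonant of *pet* is /t/, which is voiceless, so the suffix is -zob, giving *petzob*.
*gepsab*: final consonant = /b/, voiced → -uh → *gepsabuh*.

petzob, gepsabuh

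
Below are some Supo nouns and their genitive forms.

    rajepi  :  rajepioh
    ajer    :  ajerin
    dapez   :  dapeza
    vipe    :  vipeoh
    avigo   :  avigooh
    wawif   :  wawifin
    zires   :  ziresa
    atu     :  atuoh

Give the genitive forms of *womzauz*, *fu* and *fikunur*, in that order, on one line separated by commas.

The suffix is conditioned by the final sound: -a when the stem ends in a sibilant (*dapez*, *zires*); -in when the stem ends in a non-sibilant consonant (*ajer*, *wawif*); -oh when the stem ends in a vowel (*rajepi*, *vipe*, *avigo*, *atu*).
*womzauz* — final sound /z/ (a sibilant) → -a → *womzauza*.
Since the final sound of *fu* is /u/ (a vowel), it takes -oh, giving *fuoh*.
*fikunur*: final sound = /r/, a non-sibilant consonant → -in → *fikunurin*.

womzauza, fuoh, fikunurin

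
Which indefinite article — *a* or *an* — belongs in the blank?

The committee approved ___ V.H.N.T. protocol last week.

The indefinite article is chosen by the initial *sound* of the following word, not its spelling.
The initialism *V.H.N.T.* is read letter by letter; the first letter, V, is pronounced /viː/, which begins with a consonant sound.
So the article is *a*: The committee approved a V.H.N.T. protocol last week.

a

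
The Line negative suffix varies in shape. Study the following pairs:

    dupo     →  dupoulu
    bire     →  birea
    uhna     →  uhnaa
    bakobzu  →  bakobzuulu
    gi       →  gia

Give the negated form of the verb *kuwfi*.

The pattern is rounding harmony: -ulu when the last vowel of the stem is a rounded vowel (*dupo*, *bakobzu*); -a when the last vowel of the stem is an unrounded vowel (*bire*, *uhna*, *gi*).
Since the last vowel of *kuwfi* is /i/ (an unrounded vowel), it takes -a, giving *kuwfia*.

kuwfia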